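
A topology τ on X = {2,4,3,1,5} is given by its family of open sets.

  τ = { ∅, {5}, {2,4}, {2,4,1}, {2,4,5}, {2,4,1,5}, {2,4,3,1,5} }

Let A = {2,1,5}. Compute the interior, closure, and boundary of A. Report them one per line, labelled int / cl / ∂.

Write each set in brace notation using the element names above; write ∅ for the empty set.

int(A) = {5}
cl(A)  = {2,4,3,1,5}
∂A     = {2,4,3,1}

interior: largest open inside A is {5} (from ∅, {5})
cl via duality: int({4,3}) = ∅, so X∖∅ = {2,4,3,1,5}
cl∖int = {2,4,3,1}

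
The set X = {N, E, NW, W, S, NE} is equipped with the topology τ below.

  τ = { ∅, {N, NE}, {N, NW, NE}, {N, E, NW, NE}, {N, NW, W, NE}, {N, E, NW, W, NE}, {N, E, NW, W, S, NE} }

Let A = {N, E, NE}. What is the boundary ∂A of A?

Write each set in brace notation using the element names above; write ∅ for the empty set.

U open, U⊆A: ∅, {N, NE}. int(A) = ⋃ = {N, NE}
X∖A={NW, W, S}, int(X∖A)=∅, hence cl(A)={N, E, NW, W, S, NE}
∂A: remove int from cl → {E, NW, W, S}

{E, NW, W, S}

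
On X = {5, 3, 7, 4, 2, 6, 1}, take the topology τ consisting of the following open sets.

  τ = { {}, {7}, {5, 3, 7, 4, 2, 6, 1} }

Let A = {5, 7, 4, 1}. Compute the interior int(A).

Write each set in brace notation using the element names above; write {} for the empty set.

{7}

open subsets of A: {}, {7}; so int(A) = {7}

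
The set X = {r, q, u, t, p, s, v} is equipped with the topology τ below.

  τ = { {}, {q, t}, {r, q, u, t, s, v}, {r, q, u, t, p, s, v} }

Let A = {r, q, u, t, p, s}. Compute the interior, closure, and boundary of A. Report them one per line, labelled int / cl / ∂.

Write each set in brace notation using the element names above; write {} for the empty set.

int(A) = {q, t}
cl(A)  = {r, q, u, t, p, s, v}
∂A     = {r, u, p, s, v}

opens ⊆ A: {}, {q, t}; union → int = {q, t}
complement {v}; its interior {}; cl(A) = X∖{} = {r, q, u, t, p, s, v}
boundary = {r, q, u, t, p, s, v} ∖ {q, t} = {r, u, p, s, v}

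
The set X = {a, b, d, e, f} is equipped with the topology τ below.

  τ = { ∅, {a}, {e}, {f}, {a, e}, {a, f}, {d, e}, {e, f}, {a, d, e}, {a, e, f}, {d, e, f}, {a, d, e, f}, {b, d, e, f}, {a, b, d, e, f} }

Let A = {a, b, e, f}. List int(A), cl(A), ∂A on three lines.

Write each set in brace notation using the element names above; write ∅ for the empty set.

opens ⊆ A: ∅, {f}, {e}, {a}, {a, f}, {a, e}, {e, f}, {a, e, f}; union → int = {a, e, f}
complement {d}; its interior ∅; cl(A) = X∖∅ = {a, b, d, e, f}
boundary = {a, b, d, e, f} ∖ {a, e, f} = {b, d}

int(A) = {a, e, f}
cl(A)  = {a, b, d, e, f}
∂A     = {b, d}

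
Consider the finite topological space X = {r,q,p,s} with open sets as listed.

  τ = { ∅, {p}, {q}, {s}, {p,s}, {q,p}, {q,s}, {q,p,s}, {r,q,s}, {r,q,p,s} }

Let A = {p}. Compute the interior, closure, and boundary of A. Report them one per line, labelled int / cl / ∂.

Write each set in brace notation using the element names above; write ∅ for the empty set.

int(A) = {p}
cl(A)  = {p}
∂A     = ∅

open subsets of A: ∅, {p}; so int(A) = {p}
closure: X∖int(X∖A) = X∖{r,q,s} = {p}
∂A = {p} minus {p} = ∅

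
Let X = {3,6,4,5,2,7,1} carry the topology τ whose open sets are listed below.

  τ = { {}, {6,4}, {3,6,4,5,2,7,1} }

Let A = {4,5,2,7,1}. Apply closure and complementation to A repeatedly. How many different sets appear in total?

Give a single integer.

4

cl via duality: int({3,6}) = {}, so X∖{} = {3,6,4,5,2,7,1}
Write k for closure, c for complement:
  1. A     = {4,5,2,7,1}
  2. kA    = {3,6,4,5,2,7,1}
  3. cA    = {3,6}
  4. ckA   = {}
applying k or c yields no new set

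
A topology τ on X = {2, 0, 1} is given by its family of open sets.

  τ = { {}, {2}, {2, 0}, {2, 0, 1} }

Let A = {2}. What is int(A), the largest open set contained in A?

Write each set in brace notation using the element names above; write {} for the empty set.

opens ⊆ A: {}, {2}; union → int = {2}

{2}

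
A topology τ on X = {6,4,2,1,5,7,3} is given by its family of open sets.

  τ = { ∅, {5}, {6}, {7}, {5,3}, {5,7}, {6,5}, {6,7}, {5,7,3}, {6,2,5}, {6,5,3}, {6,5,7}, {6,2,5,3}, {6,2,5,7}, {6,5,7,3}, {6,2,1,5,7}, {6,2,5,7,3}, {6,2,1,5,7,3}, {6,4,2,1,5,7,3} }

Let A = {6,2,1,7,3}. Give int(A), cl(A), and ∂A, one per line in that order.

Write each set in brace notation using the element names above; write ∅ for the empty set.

open subsets of A: ∅, {6}, {7}, {6,7}; so int(A) = {6,7}
closure: X∖int(X∖A) = X∖{5} = {6,4,2,1,7,3}
∂A = {6,4,2,1,7,3} minus {6,7} = {4,2,1,3}

int(A) = {6,7}
cl(A)  = {6,4,2,1,7,3}
∂A     = {4,2,1,3}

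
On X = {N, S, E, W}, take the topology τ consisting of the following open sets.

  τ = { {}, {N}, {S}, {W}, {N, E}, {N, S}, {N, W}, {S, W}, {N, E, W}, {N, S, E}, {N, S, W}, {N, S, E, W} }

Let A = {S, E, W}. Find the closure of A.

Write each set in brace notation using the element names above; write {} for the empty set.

cl via duality: int({N}) = {N}, so X∖{N} = {S, E, W}

{S, E, W}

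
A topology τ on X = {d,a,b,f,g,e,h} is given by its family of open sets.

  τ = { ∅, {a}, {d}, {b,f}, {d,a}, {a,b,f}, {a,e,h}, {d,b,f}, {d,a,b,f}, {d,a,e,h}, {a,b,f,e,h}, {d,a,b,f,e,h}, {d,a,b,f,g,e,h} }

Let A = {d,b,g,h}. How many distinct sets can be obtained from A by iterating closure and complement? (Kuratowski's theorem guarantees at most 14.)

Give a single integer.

12

complement {a,f,e}; its interior {a}; cl(A) = X∖{a} = {d,b,f,g,e,h}
With k = closure, c = complement:
  1. A     = {d,b,g,h}
  2. kA    = {d,b,f,g,e,h}
  3. cA    = {a,f,e}
  4. ckA   = {a}
  5. kcA   = {a,b,f,g,e,h}
  6. kckA  = {a,g,e,h}
  7. ckcA  = {d}
  8. ckckA = {d,b,f}
  9. kckcA = {d,g}
  10. kckckA = {d,b,f,g}
  11. ckckcA = {a,b,f,e,h}
  12. ckckckA = {a,e,h}
k, c of each give nothing new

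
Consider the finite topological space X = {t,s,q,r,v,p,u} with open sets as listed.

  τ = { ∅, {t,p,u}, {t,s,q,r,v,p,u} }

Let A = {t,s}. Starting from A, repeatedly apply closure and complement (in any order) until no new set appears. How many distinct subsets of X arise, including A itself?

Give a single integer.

4

cl via duality: int({q,r,v,p,u}) = ∅, so X∖∅ = {t,s,q,r,v,p,u}
Write k for closure, c for complement:
  1. A     = {t,s}
  2. kA    = {t,s,q,r,v,p,u}
  3. cA    = {q,r,v,p,u}
  4. ckA   = ∅
applying k or c yields no new set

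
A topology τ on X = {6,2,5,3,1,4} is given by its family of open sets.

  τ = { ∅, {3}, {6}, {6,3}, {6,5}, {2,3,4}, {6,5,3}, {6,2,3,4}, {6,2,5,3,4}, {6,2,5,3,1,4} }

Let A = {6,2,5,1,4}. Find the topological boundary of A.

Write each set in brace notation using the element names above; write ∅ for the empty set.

{2,1,4}

interior: largest open inside A is {6,5} (from ∅, {6}, {6,5})
cl via duality: int({3}) = {3}, so X∖{3} = {6,2,5,1,4}
cl∖int = {2,1,4}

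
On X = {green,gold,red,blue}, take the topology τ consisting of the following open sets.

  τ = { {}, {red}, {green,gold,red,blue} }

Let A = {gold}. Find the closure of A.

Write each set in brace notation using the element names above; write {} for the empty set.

X∖A={green,red,blue}, int(X∖A)={red}, hence cl(A)={green,gold,blue}

{green,gold,blue}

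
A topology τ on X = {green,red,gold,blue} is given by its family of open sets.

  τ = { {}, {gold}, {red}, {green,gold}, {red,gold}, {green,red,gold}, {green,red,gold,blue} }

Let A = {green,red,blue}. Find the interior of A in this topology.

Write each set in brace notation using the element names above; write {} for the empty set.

interior: largest open inside A is {red} (from {}, {red})

{red}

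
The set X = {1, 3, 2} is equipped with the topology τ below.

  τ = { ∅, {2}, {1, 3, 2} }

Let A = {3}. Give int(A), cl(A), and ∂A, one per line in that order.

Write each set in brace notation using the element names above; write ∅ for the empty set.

U open, U⊆A: ∅. int(A) = ⋃ = ∅
X∖A={1, 2}, int(X∖A)={2}, hence cl(A)={1, 3}
∂A: remove int from cl → {1, 3}

int(A) = ∅
cl(A)  = {1, 3}
∂A     = {1, 3}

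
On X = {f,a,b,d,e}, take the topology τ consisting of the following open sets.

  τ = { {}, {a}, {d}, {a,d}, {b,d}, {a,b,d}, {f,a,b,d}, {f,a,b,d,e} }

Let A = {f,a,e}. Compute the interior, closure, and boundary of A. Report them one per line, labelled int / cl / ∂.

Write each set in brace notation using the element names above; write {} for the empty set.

int(A) = {a}
cl(A)  = {f,a,e}
∂A     = {f,e}

open subsets of A: {}, {a}; so int(A) = {a}
closure: X∖int(X∖A) = X∖{b,d} = {f,a,e}
∂A = {f,a,e} minus {a} = {f,e}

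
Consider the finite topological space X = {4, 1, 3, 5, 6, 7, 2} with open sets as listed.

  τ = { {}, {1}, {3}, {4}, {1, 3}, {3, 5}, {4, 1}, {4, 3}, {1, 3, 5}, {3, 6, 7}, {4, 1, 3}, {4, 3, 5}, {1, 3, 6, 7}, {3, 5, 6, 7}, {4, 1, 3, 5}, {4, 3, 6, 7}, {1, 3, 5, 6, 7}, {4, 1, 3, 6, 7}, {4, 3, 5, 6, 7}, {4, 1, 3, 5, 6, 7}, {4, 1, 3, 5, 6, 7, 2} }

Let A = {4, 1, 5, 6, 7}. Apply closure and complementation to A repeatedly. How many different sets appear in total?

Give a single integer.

8

closure: X∖int(X∖A) = X∖{3} = {4, 1, 5, 6, 7, 2}
Let k=closure and c=complement:
  1. A     = {4, 1, 5, 6, 7}
  2. kA    = {4, 1, 5, 6, 7, 2}
  3. cA    = {3, 2}
  4. ckA   = {3}
  5. kcA   = {3, 5, 6, 7, 2}
  6. ckcA  = {4, 1}
  7. kckcA = {4, 1, 2}
  8. ckckcA = {3, 5, 6, 7}
— saturated at 8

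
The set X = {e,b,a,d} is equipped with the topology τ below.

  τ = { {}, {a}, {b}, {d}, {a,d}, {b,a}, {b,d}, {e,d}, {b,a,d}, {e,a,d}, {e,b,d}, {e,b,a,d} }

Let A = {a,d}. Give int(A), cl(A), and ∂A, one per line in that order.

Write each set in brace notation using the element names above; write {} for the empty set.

int(A) = {a,d}
cl(A)  = {e,a,d}
∂A     = {e}

interior: largest open inside A is {a,d} (from {}, {d}, {a}, {a,d})
cl via duality: int({e,b}) = {b}, so X∖{b} = {e,a,d}
cl∖int = {e}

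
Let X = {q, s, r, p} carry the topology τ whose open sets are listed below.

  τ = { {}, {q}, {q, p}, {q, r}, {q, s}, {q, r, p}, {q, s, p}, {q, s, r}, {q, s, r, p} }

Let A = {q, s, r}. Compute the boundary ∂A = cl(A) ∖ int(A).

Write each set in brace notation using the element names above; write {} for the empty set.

{p}

interior: largest open inside A is {q, s, r} (from {}, {q}, {q, s}, {q, r}, {q, s, r})
cl via duality: int({p}) = {}, so X∖{} = {q, s, r, p}
cl∖int = {p}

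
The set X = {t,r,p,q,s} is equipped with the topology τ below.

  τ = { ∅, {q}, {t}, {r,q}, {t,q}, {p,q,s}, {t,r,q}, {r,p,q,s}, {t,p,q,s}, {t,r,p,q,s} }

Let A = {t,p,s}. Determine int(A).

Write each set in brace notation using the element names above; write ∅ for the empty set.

{t}

opens ⊆ A: ∅, {t}; union → int = {t}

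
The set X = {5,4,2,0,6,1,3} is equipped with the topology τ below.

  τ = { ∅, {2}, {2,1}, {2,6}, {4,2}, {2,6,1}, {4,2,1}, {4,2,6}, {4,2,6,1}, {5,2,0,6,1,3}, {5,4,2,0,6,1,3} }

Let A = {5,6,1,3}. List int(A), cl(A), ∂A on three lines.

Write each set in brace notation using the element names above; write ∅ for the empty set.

int(A) = ∅
cl(A)  = {5,0,6,1,3}
∂A     = {5,0,6,1,3}

interior: largest open inside A is ∅ (from ∅)
cl via duality: int({4,2,0}) = {4,2}, so X∖{4,2} = {5,0,6,1,3}
cl∖int = {5,0,6,1,3}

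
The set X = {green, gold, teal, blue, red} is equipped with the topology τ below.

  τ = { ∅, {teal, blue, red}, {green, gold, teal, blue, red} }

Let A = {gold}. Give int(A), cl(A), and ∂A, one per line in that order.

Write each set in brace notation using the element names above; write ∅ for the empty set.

interior: largest open inside A is ∅ (from ∅)
cl via duality: int({green, teal, blue, red}) = {teal, blue, red}, so X∖{teal, blue, red} = {green, gold}
cl∖int = {green, gold}

int(A) = ∅
cl(A)  = {green, gold}
∂A     = {green, gold}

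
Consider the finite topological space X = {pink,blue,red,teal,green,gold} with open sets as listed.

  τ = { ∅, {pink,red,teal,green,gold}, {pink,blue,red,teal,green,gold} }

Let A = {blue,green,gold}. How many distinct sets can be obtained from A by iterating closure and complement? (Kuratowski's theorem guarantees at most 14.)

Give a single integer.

4

closure: X∖int(X∖A) = X∖∅ = {pink,blue,red,teal,green,gold}
Let k=closure and c=complement:
  1. A     = {blue,green,gold}
  2. kA    = {pink,blue,red,teal,green,gold}
  3. cA    = {pink,red,teal}
  4. ckA   = ∅
— saturated at 4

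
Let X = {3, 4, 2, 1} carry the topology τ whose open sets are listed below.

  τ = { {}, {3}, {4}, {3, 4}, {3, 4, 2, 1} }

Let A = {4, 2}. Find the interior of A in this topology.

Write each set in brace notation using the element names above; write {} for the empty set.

open subsets of A: {}, {4}; so int(A) = {4}

{4}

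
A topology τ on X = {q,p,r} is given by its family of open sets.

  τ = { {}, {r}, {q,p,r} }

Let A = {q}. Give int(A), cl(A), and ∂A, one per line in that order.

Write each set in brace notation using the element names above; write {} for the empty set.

interior: largest open inside A is {} (from {})
cl via duality: int({p,r}) = {r}, so X∖{r} = {q,p}
cl∖int = {q,p}

int(A) = {}
cl(A)  = {q,p}
∂A     = {q,p}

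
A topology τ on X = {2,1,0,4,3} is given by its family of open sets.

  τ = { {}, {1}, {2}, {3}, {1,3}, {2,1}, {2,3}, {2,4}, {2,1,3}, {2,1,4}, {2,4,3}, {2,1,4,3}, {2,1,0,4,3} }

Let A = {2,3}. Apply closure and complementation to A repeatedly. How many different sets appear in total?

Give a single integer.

X∖A={1,0,4}, int(X∖A)={1}, hence cl(A)={2,0,4,3}
Orbit (k=closure, c=complement):
  1. A     = {2,3}
  2. kA    = {2,0,4,3}
  3. cA    = {1,0,4}
  4. ckA   = {1}
  5. kckA  = {1,0}
  6. ckckA = {2,4,3}
(closed under both — stop)

6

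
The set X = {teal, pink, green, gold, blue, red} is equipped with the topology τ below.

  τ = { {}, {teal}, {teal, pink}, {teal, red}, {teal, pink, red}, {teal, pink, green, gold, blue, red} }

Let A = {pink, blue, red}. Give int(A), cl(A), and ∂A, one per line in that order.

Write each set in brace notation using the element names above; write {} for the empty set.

int(A) = {}
cl(A)  = {pink, green, gold, blue, red}
∂A     = {pink, green, gold, blue, red}

interior: largest open inside A is {} (from {})
cl via duality: int({teal, green, gold}) = {teal}, so X∖{teal} = {pink, green, gold, blue, red}
cl∖int = {pink, green, gold, blue, red}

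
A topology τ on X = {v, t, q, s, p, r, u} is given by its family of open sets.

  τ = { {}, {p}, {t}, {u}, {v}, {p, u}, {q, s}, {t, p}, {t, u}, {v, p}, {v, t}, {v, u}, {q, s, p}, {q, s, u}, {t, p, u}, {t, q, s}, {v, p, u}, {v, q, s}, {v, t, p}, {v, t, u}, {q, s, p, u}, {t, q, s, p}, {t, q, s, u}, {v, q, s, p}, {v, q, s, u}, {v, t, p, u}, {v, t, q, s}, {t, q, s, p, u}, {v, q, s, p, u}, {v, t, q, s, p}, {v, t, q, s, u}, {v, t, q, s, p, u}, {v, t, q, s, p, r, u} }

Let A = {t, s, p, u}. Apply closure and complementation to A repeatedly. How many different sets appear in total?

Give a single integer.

X∖A={v, q, r}, int(X∖A)={v}, hence cl(A)={t, q, s, p, r, u}
Orbit (k=closure, c=complement):
  1. A     = {t, s, p, u}
  2. kA    = {t, q, s, p, r, u}
  3. cA    = {v, q, r}
  4. ckA   = {v}
  5. kcA   = {v, q, s, r}
  6. kckA  = {v, r}
  7. ckcA  = {t, p, u}
  8. ckckA = {t, q, s, p, u}
  9. kckcA = {t, p, r, u}
  10. ckckcA = {v, q, s}
(closed under both — stop)

10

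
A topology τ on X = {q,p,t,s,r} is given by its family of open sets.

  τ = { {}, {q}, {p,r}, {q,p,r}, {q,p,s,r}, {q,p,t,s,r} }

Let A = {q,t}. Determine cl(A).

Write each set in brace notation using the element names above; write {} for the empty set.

{q,t,s}

closure: X∖int(X∖A) = X∖{p,r} = {q,t,s}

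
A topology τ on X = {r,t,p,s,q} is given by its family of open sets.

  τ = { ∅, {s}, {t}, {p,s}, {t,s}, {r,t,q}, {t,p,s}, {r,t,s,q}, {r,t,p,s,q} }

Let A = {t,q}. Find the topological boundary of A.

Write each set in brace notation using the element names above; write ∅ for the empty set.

open subsets of A: ∅, {t}; so int(A) = {t}
closure: X∖int(X∖A) = X∖{p,s} = {r,t,q}
∂A = {r,t,q} minus {t} = {r,q}

{r,q}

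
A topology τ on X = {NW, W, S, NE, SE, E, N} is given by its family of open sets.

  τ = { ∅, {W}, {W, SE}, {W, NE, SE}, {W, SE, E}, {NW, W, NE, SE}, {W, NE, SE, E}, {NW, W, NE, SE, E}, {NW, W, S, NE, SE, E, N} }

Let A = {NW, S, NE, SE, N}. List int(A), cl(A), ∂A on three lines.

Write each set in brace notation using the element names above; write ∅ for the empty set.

open subsets of A: ∅; so int(A) = ∅
closure: X∖int(X∖A) = X∖{W} = {NW, S, NE, SE, E, N}
∂A = {NW, S, NE, SE, E, N} minus ∅ = {NW, S, NE, SE, E, N}

int(A) = ∅
cl(A)  = {NW, S, NE, SE, E, N}
∂A     = {NW, S, NE, SE, E, N}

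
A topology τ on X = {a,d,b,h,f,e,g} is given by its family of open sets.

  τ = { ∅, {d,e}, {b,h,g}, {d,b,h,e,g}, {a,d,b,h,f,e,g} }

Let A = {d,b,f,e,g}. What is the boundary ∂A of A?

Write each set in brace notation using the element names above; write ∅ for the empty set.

interior: largest open inside A is {d,e} (from ∅, {d,e})
cl via duality: int({a,h}) = ∅, so X∖∅ = {a,d,b,h,f,e,g}
cl∖int = {a,b,h,f,g}

{a,b,h,f,g}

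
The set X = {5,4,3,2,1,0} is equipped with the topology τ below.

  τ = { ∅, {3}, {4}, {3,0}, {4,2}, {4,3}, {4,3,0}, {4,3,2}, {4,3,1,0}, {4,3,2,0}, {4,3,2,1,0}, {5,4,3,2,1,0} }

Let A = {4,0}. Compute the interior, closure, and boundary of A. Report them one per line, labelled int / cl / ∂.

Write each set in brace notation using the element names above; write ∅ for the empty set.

U open, U⊆A: ∅, {4}. int(A) = ⋃ = {4}
X∖A={5,3,2,1}, int(X∖A)={3}, hence cl(A)={5,4,2,1,0}
∂A: remove int from cl → {5,2,1,0}

int(A) = {4}
cl(A)  = {5,4,2,1,0}
∂A     = {5,2,1,0}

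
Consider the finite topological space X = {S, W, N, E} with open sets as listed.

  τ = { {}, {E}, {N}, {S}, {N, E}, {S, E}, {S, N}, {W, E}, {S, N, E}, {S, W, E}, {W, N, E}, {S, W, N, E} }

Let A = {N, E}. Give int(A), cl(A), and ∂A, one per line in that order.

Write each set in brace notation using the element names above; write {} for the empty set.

U open, U⊆A: {}, {N}, {E}, {N, E}. int(A) = ⋃ = {N, E}
X∖A={S, W}, int(X∖A)={S}, hence cl(A)={W, N, E}
∂A: remove int from cl → {W}

int(A) = {N, E}
cl(A)  = {W, N, E}
∂A     = {W}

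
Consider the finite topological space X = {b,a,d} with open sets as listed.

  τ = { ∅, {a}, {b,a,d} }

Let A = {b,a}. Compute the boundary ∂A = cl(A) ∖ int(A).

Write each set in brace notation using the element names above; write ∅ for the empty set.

U open, U⊆A: ∅, {a}. int(A) = ⋃ = {a}
X∖A={d}, int(X∖A)=∅, hence cl(A)={b,a,d}
∂A: remove int from cl → {b,d}

{b,d}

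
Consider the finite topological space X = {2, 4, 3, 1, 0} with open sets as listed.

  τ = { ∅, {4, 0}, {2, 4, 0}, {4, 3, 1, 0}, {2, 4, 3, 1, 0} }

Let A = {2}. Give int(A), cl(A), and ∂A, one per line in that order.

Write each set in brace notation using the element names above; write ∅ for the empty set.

open subsets of A: ∅; so int(A) = ∅
closure: X∖int(X∖A) = X∖{4, 3, 1, 0} = {2}
∂A = {2} minus ∅ = {2}

int(A) = ∅
cl(A)  = {2}
∂A     = {2}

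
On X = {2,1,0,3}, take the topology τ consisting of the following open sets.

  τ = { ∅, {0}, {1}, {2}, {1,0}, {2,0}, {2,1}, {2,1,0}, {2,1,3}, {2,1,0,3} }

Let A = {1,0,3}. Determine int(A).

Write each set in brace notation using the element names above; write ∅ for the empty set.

{1,0}

interior: largest open inside A is {1,0} (from ∅, {0}, {1}, {1,0})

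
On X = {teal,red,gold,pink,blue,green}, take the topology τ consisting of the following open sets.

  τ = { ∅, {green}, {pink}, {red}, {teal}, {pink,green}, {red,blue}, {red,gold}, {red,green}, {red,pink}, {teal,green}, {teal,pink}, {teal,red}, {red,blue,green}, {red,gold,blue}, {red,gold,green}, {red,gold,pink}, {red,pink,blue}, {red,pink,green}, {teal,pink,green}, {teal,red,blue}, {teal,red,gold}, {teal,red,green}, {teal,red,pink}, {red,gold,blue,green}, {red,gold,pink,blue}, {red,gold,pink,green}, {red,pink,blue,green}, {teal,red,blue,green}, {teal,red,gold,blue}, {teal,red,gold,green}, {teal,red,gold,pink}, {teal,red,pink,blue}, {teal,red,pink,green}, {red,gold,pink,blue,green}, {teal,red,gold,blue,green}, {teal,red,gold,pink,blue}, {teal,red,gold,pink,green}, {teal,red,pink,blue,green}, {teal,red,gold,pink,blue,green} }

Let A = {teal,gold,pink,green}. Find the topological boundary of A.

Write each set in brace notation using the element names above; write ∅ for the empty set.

interior: largest open inside A is {teal,pink,green} (from ∅, {pink}, {teal}, {green}, {teal,green}, {pink,green}, {teal,pink}, {teal,pink,green})
cl via duality: int({red,blue}) = {red,blue}, so X∖{red,blue} = {teal,gold,pink,green}
cl∖int = {gold}

{gold}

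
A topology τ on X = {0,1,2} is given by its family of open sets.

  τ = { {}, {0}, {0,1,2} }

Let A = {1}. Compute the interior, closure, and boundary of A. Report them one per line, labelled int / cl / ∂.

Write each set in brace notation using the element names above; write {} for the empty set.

int(A) = {}
cl(A)  = {1,2}
∂A     = {1,2}

opens ⊆ A: {}; union → int = {}
complement {0,2}; its interior {0}; cl(A) = X∖{0} = {1,2}
boundary = {1,2} ∖ {} = {1,2}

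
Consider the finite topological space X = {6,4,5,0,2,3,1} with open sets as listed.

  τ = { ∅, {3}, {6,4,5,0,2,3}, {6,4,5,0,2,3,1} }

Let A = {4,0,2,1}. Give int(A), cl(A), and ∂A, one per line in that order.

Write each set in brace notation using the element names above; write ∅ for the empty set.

int(A) = ∅
cl(A)  = {6,4,5,0,2,1}
∂A     = {6,4,5,0,2,1}

open subsets of A: ∅; so int(A) = ∅
closure: X∖int(X∖A) = X∖{3} = {6,4,5,0,2,1}
∂A = {6,4,5,0,2,1} minus ∅ = {6,4,5,0,2,1}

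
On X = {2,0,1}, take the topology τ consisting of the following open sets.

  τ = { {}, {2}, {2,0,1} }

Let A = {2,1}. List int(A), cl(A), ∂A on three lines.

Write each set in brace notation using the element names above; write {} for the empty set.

int(A) = {2}
cl(A)  = {2,0,1}
∂A     = {0,1}

U open, U⊆A: {}, {2}. int(A) = ⋃ = {2}
X∖A={0}, int(X∖A)={}, hence cl(A)={2,0,1}
∂A: remove int from cl → {0,1}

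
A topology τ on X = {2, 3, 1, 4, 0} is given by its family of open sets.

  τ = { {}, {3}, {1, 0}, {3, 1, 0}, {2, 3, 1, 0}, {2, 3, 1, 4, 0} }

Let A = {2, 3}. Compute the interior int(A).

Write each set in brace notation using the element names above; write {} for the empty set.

{3}

open subsets of A: {}, {3}; so int(A) = {3}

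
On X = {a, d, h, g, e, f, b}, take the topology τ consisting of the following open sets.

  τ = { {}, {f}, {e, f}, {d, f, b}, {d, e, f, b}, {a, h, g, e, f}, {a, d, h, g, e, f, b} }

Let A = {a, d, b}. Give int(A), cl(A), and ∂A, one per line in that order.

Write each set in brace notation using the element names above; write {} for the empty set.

U open, U⊆A: {}. int(A) = ⋃ = {}
X∖A={h, g, e, f}, int(X∖A)={e, f}, hence cl(A)={a, d, h, g, b}
∂A: remove int from cl → {a, d, h, g, b}

int(A) = {}
cl(A)  = {a, d, h, g, b}
∂A     = {a, d, h, g, b}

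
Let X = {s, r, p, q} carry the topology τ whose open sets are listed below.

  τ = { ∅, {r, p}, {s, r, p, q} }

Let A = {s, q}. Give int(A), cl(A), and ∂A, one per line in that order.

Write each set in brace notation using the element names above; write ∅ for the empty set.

int(A) = ∅
cl(A)  = {s, q}
∂A     = {s, q}

open subsets of A: ∅; so int(A) = ∅
closure: X∖int(X∖A) = X∖{r, p} = {s, q}
∂A = {s, q} minus ∅ = {s, q}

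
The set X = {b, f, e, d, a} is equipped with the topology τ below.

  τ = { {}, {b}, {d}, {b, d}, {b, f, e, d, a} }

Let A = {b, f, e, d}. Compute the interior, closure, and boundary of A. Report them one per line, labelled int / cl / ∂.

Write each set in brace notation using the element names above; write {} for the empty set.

int(A) = {b, d}
cl(A)  = {b, f, e, d, a}
∂A     = {f, e, a}

interior: largest open inside A is {b, d} (from {}, {d}, {b}, {b, d})
cl via duality: int({a}) = {}, so X∖{} = {b, f, e, d, a}
cl∖int = {f, e, a}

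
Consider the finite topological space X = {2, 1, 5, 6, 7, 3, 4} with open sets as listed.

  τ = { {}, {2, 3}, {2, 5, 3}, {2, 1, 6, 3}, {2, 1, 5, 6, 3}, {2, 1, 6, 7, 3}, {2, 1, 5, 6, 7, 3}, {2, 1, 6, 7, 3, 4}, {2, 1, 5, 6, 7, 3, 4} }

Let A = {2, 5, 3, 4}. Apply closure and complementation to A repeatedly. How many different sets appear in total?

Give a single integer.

X∖A={1, 6, 7}, int(X∖A)={}, hence cl(A)={2, 1, 5, 6, 7, 3, 4}
Orbit (k=closure, c=complement):
  1. A     = {2, 5, 3, 4}
  2. kA    = {2, 1, 5, 6, 7, 3, 4}
  3. cA    = {1, 6, 7}
  4. ckA   = {}
  5. kcA   = {1, 6, 7, 4}
  6. ckcA  = {2, 5, 3}
(closed under both — stop)

6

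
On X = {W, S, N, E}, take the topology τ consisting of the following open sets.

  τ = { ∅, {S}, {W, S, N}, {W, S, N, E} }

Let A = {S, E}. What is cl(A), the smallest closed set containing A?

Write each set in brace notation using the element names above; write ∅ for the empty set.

{W, S, N, E}

complement {W, N}; its interior ∅; cl(A) = X∖∅ = {W, S, N, E}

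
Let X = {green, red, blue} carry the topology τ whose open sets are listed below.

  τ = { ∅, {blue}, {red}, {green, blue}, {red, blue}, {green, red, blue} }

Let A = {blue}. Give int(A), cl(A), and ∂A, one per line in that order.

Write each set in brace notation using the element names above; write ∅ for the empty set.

int(A) = {blue}
cl(A)  = {green, blue}
∂A     = {green}

opens ⊆ A: ∅, {blue}; union → int = {blue}
complement {green, red}; its interior {red}; cl(A) = X∖{red} = {green, blue}
boundary = {green, blue} ∖ {blue} = {green}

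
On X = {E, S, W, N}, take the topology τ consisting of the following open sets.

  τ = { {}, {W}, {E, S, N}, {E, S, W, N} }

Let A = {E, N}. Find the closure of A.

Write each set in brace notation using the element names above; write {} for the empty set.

X∖A={S, W}, int(X∖A)={W}, hence cl(A)={E, S, N}

{E, S, N}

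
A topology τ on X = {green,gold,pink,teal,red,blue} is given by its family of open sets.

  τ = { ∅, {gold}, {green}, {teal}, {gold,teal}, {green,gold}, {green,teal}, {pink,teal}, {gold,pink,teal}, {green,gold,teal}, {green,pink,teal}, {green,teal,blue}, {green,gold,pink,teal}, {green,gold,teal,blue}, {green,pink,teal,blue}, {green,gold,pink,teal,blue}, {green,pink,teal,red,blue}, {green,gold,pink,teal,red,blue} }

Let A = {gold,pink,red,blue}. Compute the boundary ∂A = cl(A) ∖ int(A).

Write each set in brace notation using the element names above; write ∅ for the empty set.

{pink,red,blue}

interior: largest open inside A is {gold} (from ∅, {gold})
cl via duality: int({green,teal}) = {green,teal}, so X∖{green,teal} = {gold,pink,red,blue}
cl∖int = {pink,red,blue}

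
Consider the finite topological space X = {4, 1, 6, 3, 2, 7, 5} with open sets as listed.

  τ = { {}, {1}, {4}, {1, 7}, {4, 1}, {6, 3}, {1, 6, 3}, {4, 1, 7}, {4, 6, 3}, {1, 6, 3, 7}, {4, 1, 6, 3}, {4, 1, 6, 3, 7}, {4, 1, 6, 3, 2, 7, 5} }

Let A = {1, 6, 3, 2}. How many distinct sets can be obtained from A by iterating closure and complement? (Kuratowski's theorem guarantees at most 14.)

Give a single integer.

8

closure: X∖int(X∖A) = X∖{4} = {1, 6, 3, 2, 7, 5}
Let k=closure and c=complement:
  1. A     = {1, 6, 3, 2}
  2. kA    = {1, 6, 3, 2, 7, 5}
  3. cA    = {4, 7, 5}
  4. ckA   = {4}
  5. kcA   = {4, 2, 7, 5}
  6. kckA  = {4, 2, 5}
  7. ckcA  = {1, 6, 3}
  8. ckckA = {1, 6, 3, 7}
— saturated at 8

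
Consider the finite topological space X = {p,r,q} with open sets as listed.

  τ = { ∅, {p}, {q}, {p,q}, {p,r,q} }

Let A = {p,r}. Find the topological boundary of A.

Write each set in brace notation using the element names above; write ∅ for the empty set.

{r}

interior: largest open inside A is {p} (from ∅, {p})
cl via duality: int({q}) = {q}, so X∖{q} = {p,r}
cl∖int = {r}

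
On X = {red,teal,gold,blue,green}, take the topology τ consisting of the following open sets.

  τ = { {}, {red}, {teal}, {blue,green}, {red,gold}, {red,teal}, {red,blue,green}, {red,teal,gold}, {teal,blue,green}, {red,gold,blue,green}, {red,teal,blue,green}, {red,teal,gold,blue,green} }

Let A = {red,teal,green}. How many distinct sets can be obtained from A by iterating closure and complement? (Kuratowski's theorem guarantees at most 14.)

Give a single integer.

complement {gold,blue}; its interior {}; cl(A) = X∖{} = {red,teal,gold,blue,green}
With k = closure, c = complement:
  1. A     = {red,teal,green}
  2. kA    = {red,teal,gold,blue,green}
  3. cA    = {gold,blue}
  4. ckA   = {}
  5. kcA   = {gold,blue,green}
  6. ckcA  = {red,teal}
  7. kckcA = {red,teal,gold}
  8. ckckcA = {blue,green}
k, c of each give nothing new

8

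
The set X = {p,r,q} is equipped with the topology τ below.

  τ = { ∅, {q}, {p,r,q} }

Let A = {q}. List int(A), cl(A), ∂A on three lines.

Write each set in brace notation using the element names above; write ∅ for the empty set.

int(A) = {q}
cl(A)  = {p,r,q}
∂A     = {p,r}

opens ⊆ A: ∅, {q}; union → int = {q}
complement {p,r}; its interior ∅; cl(A) = X∖∅ = {p,r,q}
boundary = {p,r,q} ∖ {q} = {p,r}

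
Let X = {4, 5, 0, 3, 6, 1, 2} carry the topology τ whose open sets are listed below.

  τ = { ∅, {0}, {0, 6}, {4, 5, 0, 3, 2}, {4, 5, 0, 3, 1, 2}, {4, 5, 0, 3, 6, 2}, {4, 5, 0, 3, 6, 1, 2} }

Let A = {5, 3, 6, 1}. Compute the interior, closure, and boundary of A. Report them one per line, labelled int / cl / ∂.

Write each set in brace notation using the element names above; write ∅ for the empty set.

int(A) = ∅
cl(A)  = {4, 5, 3, 6, 1, 2}
∂A     = {4, 5, 3, 6, 1, 2}

interior: largest open inside A is ∅ (from ∅)
cl via duality: int({4, 0, 2}) = {0}, so X∖{0} = {4, 5, 3, 6, 1, 2}
cl∖int = {4, 5, 3, 6, 1, 2}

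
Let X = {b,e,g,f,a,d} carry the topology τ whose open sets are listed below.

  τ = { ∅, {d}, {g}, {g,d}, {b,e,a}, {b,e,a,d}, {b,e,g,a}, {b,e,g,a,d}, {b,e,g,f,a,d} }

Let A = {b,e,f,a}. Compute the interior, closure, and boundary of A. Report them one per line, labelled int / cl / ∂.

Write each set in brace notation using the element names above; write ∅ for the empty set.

int(A) = {b,e,a}
cl(A)  = {b,e,f,a}
∂A     = {f}

U open, U⊆A: ∅, {b,e,a}. int(A) = ⋃ = {b,e,a}
X∖A={g,d}, int(X∖A)={g,d}, hence cl(A)={b,e,f,a}
∂A: remove int from cl → {f}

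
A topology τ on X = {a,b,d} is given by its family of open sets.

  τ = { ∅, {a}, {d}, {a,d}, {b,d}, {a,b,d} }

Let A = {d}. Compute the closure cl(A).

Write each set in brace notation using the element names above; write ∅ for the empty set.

complement {a,b}; its interior {a}; cl(A) = X∖{a} = {b,d}

{b,d}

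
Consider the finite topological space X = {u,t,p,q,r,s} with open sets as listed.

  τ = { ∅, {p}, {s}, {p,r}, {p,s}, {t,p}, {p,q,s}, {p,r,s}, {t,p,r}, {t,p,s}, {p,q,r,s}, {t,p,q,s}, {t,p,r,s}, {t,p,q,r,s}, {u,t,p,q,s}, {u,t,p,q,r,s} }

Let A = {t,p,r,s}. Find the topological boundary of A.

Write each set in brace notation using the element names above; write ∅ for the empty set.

{u,q}

open subsets of A: ∅, {p}, {s}, {p,s}, {t,p}, {p,r}, {t,p,s}, {t,p,r}, {p,r,s}, {t,p,r,s}; so int(A) = {t,p,r,s}
closure: X∖int(X∖A) = X∖∅ = {u,t,p,q,r,s}
∂A = {u,t,p,q,r,s} minus {t,p,r,s} = {u,q}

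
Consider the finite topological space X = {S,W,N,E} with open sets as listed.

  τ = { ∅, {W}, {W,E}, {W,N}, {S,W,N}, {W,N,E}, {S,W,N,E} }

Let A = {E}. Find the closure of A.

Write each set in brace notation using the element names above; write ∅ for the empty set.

{E}

cl via duality: int({S,W,N}) = {S,W,N}, so X∖{S,W,N} = {E}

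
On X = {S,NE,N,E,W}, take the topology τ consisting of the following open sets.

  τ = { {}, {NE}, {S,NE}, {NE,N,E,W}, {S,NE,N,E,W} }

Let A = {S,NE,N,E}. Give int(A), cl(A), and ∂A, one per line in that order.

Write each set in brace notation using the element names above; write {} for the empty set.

U open, U⊆A: {}, {NE}, {S,NE}. int(A) = ⋃ = {S,NE}
X∖A={W}, int(X∖A)={}, hence cl(A)={S,NE,N,E,W}
∂A: remove int from cl → {N,E,W}

int(A) = {S,NE}
cl(A)  = {S,NE,N,E,W}
∂A     = {N,E,W}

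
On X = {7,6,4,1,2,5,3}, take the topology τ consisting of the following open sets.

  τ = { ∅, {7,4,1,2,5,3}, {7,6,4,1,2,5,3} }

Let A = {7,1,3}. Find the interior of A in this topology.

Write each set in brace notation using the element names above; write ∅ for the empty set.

∅

open subsets of A: ∅; so int(A) = ∅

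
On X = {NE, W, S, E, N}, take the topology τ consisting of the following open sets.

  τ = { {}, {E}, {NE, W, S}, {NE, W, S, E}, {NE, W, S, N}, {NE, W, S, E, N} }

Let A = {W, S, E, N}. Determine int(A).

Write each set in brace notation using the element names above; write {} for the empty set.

opens ⊆ A: {}, {E}; union → int = {E}

{E}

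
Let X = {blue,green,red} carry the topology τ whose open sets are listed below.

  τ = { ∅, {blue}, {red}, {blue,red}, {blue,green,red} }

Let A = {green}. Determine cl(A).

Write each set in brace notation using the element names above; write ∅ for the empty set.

complement {blue,red}; its interior {blue,red}; cl(A) = X∖{blue,red} = {green}

{green}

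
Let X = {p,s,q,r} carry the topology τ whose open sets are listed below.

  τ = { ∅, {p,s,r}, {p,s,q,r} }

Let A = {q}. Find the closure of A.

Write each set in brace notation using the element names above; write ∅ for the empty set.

{q}

complement {p,s,r}; its interior {p,s,r}; cl(A) = X∖{p,s,r} = {q}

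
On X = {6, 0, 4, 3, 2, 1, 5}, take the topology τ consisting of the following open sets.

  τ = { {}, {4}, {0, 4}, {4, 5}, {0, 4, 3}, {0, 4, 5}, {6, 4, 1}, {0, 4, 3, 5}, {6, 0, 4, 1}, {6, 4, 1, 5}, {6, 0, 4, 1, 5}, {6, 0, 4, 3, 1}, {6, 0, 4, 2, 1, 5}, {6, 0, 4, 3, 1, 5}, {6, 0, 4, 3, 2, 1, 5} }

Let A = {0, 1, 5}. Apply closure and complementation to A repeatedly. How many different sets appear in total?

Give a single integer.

cl via duality: int({6, 4, 3, 2}) = {4}, so X∖{4} = {6, 0, 3, 2, 1, 5}
Write k for closure, c for complement:
  1. A     = {0, 1, 5}
  2. kA    = {6, 0, 3, 2, 1, 5}
  3. cA    = {6, 4, 3, 2}
  4. ckA   = {4}
  5. kcA   = {6, 0, 4, 3, 2, 1, 5}
  6. ckcA  = {}
applying k or c yields no new set

6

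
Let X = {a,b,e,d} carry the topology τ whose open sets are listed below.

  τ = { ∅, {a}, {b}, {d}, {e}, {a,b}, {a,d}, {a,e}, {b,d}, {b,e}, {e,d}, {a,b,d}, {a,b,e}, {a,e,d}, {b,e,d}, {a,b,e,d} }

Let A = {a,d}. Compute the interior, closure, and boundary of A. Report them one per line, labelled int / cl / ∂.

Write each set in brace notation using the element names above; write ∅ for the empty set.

int(A) = {a,d}
cl(A)  = {a,d}
∂A     = ∅

interior: largest open inside A is {a,d} (from ∅, {a}, {d}, {a,d})
cl via duality: int({b,e}) = {b,e}, so X∖{b,e} = {a,d}
cl∖int = ∅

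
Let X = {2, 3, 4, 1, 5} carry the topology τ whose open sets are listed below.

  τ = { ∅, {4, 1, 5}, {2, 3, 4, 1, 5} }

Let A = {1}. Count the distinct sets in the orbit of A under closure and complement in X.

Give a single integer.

4

cl via duality: int({2, 3, 4, 5}) = ∅, so X∖∅ = {2, 3, 4, 1, 5}
Write k for closure, c for complement:
  1. A     = {1}
  2. kA    = {2, 3, 4, 1, 5}
  3. cA    = {2, 3, 4, 5}
  4. ckA   = ∅
applying k or c yields no new set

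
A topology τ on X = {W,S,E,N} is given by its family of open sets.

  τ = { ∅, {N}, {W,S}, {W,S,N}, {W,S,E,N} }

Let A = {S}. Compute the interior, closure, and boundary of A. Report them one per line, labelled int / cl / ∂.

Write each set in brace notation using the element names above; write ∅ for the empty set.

int(A) = ∅
cl(A)  = {W,S,E}
∂A     = {W,S,E}

interior: largest open inside A is ∅ (from ∅)
cl via duality: int({W,E,N}) = {N}, so X∖{N} = {W,S,E}
cl∖int = {W,S,E}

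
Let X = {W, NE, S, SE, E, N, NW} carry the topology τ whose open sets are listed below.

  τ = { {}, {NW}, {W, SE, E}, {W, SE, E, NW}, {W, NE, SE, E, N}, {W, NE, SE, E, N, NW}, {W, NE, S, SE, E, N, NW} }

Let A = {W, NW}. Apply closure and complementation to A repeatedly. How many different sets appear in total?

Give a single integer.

8

complement {NE, S, SE, E, N}; its interior {}; cl(A) = X∖{} = {W, NE, S, SE, E, N, NW}
With k = closure, c = complement:
  1. A     = {W, NW}
  2. kA    = {W, NE, S, SE, E, N, NW}
  3. cA    = {NE, S, SE, E, N}
  4. ckA   = {}
  5. kcA   = {W, NE, S, SE, E, N}
  6. ckcA  = {NW}
  7. kckcA = {S, NW}
  8. ckckcA = {W, NE, SE, E, N}
k, c of each give nothing new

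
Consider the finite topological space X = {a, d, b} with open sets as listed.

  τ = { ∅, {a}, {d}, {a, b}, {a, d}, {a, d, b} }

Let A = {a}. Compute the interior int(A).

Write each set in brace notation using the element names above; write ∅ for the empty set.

opens ⊆ A: ∅, {a}; union → int = {a}

{a}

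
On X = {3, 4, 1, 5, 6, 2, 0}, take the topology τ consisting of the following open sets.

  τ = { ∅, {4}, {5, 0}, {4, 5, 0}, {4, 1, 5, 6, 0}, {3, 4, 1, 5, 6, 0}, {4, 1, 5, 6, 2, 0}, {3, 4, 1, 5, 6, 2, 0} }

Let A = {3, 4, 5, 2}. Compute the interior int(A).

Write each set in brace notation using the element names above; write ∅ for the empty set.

interior: largest open inside A is {4} (from ∅, {4})

{4}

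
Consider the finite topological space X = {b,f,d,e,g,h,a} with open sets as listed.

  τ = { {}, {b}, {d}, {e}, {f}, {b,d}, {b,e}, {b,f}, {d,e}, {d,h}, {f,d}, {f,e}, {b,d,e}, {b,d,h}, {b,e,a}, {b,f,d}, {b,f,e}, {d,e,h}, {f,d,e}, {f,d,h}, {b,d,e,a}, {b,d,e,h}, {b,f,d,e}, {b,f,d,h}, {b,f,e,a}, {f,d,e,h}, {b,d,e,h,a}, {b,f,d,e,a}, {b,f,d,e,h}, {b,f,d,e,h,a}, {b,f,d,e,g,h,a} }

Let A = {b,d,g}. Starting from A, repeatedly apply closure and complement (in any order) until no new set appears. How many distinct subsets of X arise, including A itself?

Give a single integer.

closure: X∖int(X∖A) = X∖{f,e} = {b,d,g,h,a}
Let k=closure and c=complement:
  1. A     = {b,d,g}
  2. kA    = {b,d,g,h,a}
  3. cA    = {f,e,h,a}
  4. ckA   = {f,e}
  5. kcA   = {f,e,g,h,a}
  6. kckA  = {f,e,g,a}
  7. ckcA  = {b,d}
  8. ckckA = {b,d,h}
— saturated at 8

8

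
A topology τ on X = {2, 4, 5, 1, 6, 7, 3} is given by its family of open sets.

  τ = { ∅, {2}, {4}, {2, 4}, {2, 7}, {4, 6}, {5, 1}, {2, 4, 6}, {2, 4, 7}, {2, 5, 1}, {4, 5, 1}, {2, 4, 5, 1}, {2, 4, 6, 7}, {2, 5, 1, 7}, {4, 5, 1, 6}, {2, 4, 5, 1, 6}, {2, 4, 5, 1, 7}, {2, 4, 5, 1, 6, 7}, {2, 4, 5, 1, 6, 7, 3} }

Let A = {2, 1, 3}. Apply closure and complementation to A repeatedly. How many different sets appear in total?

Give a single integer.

X∖A={4, 5, 6, 7}, int(X∖A)={4, 6}, hence cl(A)={2, 5, 1, 7, 3}
Orbit (k=closure, c=complement):
  1. A     = {2, 1, 3}
  2. kA    = {2, 5, 1, 7, 3}
  3. cA    = {4, 5, 6, 7}
  4. ckA   = {4, 6}
  5. kcA   = {4, 5, 1, 6, 7, 3}
  6. kckA  = {4, 6, 3}
  7. ckcA  = {2}
  8. ckckA = {2, 5, 1, 7}
  9. kckcA = {2, 7, 3}
  10. ckckcA = {4, 5, 1, 6}
  11. kckckcA = {4, 5, 1, 6, 3}
  12. ckckckcA = {2, 7}
(closed under both — stop)

12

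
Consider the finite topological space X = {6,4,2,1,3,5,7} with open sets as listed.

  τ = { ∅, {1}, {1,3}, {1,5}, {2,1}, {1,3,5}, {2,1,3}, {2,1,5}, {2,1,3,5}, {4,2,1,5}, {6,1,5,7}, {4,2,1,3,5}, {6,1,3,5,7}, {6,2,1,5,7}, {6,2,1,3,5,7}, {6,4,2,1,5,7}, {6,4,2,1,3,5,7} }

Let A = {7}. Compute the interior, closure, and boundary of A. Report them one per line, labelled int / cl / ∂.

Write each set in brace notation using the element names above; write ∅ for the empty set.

open subsets of A: ∅; so int(A) = ∅
closure: X∖int(X∖A) = X∖{4,2,1,3,5} = {6,7}
∂A = {6,7} minus ∅ = {6,7}

int(A) = ∅
cl(A)  = {6,7}
∂A     = {6,7}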